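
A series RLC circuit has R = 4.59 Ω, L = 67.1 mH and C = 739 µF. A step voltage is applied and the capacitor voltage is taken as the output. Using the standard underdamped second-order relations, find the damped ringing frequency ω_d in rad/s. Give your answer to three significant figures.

For a series RLC circuit (capacitor voltage as output), ω_n = 1/√(LC) = 1/√(67.1 mH · 739 µF) = 142 rad/s.
ζ = (R/2)·√(C/L) = (4.59/2)·√(739 µF/67.1 mH) = 0.241.
ω_d = 142·√(1 − 0.241²) = 138 rad/s.

ω_d ≈ 138 rad/s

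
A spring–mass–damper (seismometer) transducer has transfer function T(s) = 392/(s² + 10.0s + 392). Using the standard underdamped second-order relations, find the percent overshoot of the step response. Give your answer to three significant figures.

ω_n = √392 = 19.8 rad/s; ζ = 10.0/(2·19.8) = 0.253.
%OS = 100·exp(−πζ/√(1−ζ²)) = 44.0%.

%OS ≈ 44.0%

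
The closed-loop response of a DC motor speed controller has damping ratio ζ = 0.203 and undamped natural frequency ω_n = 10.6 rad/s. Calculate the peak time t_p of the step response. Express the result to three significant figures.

t_p ≈ 0.303 s

The damped frequency is ω_d = ω_n√(1−ζ²) = 10.6·√(1−0.0412) = 10.4 rad/s.
Peak time t_p = π/ω_d = π/10.4 = 0.303 s.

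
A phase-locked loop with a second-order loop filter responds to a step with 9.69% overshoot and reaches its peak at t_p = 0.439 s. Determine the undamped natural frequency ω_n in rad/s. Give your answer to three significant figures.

From the overshoot, ζ = −ln(OS)/√(π²+ln²(OS)) = 0.596.
t_p = π/ω_d ⇒ ω_d = 7.16 rad/s; then ω_n = ω_d/√(1−ζ²) = 8.92 rad/s.

ω_n ≈ 8.92 rad/s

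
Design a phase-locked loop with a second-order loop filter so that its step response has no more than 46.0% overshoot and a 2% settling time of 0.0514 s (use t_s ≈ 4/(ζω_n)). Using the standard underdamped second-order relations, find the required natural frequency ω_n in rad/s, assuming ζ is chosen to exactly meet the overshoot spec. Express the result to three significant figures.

ω_n ≈ 324 rad/s

ζ = −ln(OS)/√(π² + (ln OS)²). With OS = 0.460, ln OS = −0.7765 and ζ = 0.7765/3.236 = 0.240.
Then ω_n = 4/(ζ t_s) = 4/(0.240 × 0.0514) = 324 rad/s.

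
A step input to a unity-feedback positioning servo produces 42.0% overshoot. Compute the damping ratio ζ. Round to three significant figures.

ζ ≈ 0.266

Inverting the overshoot relation: ζ = |ln 0.420|/√(π² + ln²0.420) = 0.266.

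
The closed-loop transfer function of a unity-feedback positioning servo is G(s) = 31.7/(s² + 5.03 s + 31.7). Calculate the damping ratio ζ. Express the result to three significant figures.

Comparing the denominator to s² + 2ζω_n s + ω_n²: ω_n = √31.7 = 5.63 rad/s, and 2ζω_n = 5.03 so ζ = 5.03/(2·5.63) = 0.447.

ζ ≈ 0.447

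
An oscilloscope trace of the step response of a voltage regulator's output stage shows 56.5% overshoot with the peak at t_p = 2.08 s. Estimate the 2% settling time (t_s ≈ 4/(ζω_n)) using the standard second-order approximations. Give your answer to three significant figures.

t_s ≈ 14.6 s

From the overshoot, ζ = −ln(OS)/√(π²+ln²(OS)) = 0.179.
t_p = π/ω_d ⇒ ω_d = 1.51 rad/s; then ω_n = ω_d/√(1−ζ²) = 1.54 rad/s.
t_s ≈ 4/(ζω_n) = 4/(0.179·1.54) = 14.6 s.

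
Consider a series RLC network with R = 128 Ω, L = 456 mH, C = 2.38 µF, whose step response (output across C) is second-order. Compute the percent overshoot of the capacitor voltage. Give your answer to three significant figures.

For a series RLC circuit (capacitor voltage as output), ω_n = 1/√(LC) = 1/√(456 mH · 2.38 µF) = 960 rad/s.
ζ = (R/2)·√(C/L) = (128/2)·√(2.38 µF/456 mH) = 0.146.
Overshoot: exp(−π·0.146/√(1−0.146²)) = 0.629, i.e. 62.9%.

%OS ≈ 62.9%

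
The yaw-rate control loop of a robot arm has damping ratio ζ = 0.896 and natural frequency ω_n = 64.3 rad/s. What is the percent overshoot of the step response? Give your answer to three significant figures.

For an underdamped second-order system, %OS = 100·exp(−πζ/√(1−ζ²)).
πζ/√(1−ζ²) = π·0.896/√(1−0.803) = 6.339, so %OS = 100·e^(−6.339) = 0.177%.

%OS ≈ 0.177%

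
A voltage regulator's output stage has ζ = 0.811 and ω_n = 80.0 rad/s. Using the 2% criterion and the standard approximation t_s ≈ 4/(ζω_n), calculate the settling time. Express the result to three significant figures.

t_s ≈ 0.0617 s

t_s ≈ 4/(ζω_n) = 4/(0.811 × 80.0) = 0.0617 s.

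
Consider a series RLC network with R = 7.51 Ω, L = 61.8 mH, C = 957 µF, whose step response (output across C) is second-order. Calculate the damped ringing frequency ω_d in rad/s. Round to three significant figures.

ω_d ≈ 115 rad/s

For a series RLC circuit (capacitor voltage as output), ω_n = 1/√(LC) = 1/√(61.8 mH · 957 µF) = 130 rad/s.
ζ = (R/2)·√(C/L) = (7.51/2)·√(957 µF/61.8 mH) = 0.467.
The damped frequency ω_d = ω_n√(1−ζ²) = 115 rad/s.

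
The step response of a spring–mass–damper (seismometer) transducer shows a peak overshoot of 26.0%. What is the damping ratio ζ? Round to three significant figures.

From %OS = 100·exp(−πζ/√(1−ζ²)), invert to get ζ = −ln(OS)/√(π² + ln²(OS)) with OS = 0.260.
−ln 0.260 = 1.347, so ζ = 1.347/√(π² + 1.815) = 0.394.

ζ ≈ 0.394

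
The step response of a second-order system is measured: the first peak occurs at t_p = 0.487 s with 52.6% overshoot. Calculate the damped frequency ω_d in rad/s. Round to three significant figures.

t_p = π/ω_d, so ω_d = π/0.487 = 6.45 rad/s.

ω_d ≈ 6.45 rad/s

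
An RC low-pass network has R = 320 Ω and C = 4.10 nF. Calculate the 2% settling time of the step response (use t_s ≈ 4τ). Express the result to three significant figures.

τ = RC = 320 × 4.10 nF = 0.00000131 s.
t_s ≈ 4τ = 0.00000525 s.

t_s ≈ 0.00000525 s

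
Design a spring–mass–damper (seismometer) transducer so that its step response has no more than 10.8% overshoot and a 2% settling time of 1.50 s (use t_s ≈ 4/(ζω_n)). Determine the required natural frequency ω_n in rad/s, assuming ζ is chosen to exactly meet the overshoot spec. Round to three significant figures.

ω_n ≈ 4.61 rad/s

Inverting the overshoot relation: ζ = |ln 0.108|/√(π² + ln²0.108) = 0.578.
Then ω_n = 4/(ζ t_s) = 4/(0.578 × 1.50) = 4.61 rad/s.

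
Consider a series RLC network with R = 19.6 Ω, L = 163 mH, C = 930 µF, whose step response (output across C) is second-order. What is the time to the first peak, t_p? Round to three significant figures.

t_p ≈ 0.0575 s

For a series RLC circuit (capacitor voltage as output), ω_n = 1/√(LC) = 1/√(163 mH · 930 µF) = 81.2 rad/s.
ζ = (R/2)·√(C/L) = (19.6/2)·√(930 µF/163 mH) = 0.740.
ω_d = ω_n√(1−ζ²) = 54.6 rad/s. t_p = π/ω_d = 0.0575 s.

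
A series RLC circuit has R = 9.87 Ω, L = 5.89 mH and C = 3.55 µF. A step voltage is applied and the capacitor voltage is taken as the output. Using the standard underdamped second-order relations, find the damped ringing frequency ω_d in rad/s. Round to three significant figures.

ω_d ≈ 6860 rad/s

For a series RLC circuit (capacitor voltage as output), ω_n = 1/√(LC) = 1/√(5.89 mH · 3.55 µF) = 6920 rad/s.
ζ = (R/2)·√(C/L) = (9.87/2)·√(3.55 µF/5.89 mH) = 0.121.
The damped frequency ω_d = ω_n√(1−ζ²) = 6860 rad/s.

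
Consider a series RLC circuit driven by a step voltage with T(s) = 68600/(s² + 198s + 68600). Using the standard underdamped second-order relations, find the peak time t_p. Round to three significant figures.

Comparing the denominator to s² + 2ζω_n s + ω_n²: ω_n = √68600 = 262 rad/s, and 2ζω_n = 198 so ζ = 198/(2·262) = 0.378.
The damped frequency ω_d = ω_n√(1−ζ²) = 242 rad/s. Then t_p = π/ω_d = 0.0130 s.

t_p ≈ 0.0130 s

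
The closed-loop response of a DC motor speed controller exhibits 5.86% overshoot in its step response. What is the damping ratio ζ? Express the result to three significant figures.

ζ ≈ 0.670

From %OS = 100·exp(−πζ/√(1−ζ²)), invert to get ζ = −ln(OS)/√(π² + ln²(OS)) with OS = 0.0586.
−ln 0.0586 = 2.837, so ζ = 2.837/√(π² + 8.049) = 0.670.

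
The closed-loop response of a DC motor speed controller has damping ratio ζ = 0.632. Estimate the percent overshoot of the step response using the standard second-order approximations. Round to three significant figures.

%OS ≈ 7.71%

For an underdamped second-order system, %OS = 100·exp(−πζ/√(1−ζ²)).
πζ/√(1−ζ²) = π·0.632/√(1−0.399) = 2.562, so %OS = 100·e^(−2.562) = 7.71%.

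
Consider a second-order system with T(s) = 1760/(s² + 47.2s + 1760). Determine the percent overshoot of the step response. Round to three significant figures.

%OS ≈ 11.8%

Matching coefficients with s² + 2ζω_n s + ω_n² gives ω_n² = 1760 ⇒ ω_n = 42.0 rad/s, and ζ = 47.2/(2ω_n) = 0.563.
%OS = 100 e^{−πζ/√(1−ζ²)} with ζ = 0.563 gives 11.8%.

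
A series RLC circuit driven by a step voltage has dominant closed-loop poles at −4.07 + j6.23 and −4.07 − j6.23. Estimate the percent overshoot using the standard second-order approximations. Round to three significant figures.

|pole| = ω_n = √(4.07² + 6.23²) = 7.44 rad/s; ζ = cos θ = σ/ω_n = 0.547.
Overshoot: exp(−π·0.547/√(1−0.547²)) = 0.128, i.e. 12.8%.

%OS ≈ 12.8%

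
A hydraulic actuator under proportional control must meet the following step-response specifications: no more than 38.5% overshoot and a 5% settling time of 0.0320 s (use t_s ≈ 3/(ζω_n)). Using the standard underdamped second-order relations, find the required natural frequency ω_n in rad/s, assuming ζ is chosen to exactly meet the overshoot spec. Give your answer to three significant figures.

ζ = −ln(OS)/√(π² + (ln OS)²). With OS = 0.385, ln OS = −0.9545 and ζ = 0.9545/3.283 = 0.291.
Then ω_n = 3/(ζ t_s) = 3/(0.291 × 0.0320) = 322 rad/s.

ω_n ≈ 322 rad/s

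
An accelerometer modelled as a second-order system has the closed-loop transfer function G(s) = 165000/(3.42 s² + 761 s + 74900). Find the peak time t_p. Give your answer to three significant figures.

Dividing through by 3.42: denominator becomes s² + 222.5 s + 21900.
So ω_n = √21900 = 148 rad/s and ζ = 222.5/(2·148) = 0.752.
ω_d = 148·√(1 − 0.752²) = 97.6 rad/s. t_p = π/ω_d = 0.0322 s.

t_p ≈ 0.0322 s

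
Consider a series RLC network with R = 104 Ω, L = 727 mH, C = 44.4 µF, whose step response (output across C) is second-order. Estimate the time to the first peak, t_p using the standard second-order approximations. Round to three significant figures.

For a series RLC circuit (capacitor voltage as output), ω_n = 1/√(LC) = 1/√(727 mH · 44.4 µF) = 176 rad/s.
ζ = (R/2)·√(C/L) = (104/2)·√(44.4 µF/727 mH) = 0.406.
ω_d = 176·√(1 − 0.406²) = 161 rad/s. t_p = π/ω_d = 0.0195 s.

t_p ≈ 0.0195 s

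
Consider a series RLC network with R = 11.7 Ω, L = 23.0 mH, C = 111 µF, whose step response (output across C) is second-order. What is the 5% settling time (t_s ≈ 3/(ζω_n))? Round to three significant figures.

t_s ≈ 0.0118 s

For a series RLC circuit (capacitor voltage as output), ω_n = 1/√(LC) = 1/√(23.0 mH · 111 µF) = 626 rad/s.
ζ = (R/2)·√(C/L) = (11.7/2)·√(111 µF/23.0 mH) = 0.406.
t_s ≈ 3/(ζω_n) = 0.0118 s.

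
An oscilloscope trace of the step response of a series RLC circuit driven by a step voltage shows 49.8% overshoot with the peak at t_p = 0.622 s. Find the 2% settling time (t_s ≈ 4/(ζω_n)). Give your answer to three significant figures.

From the overshoot, ζ = −ln(OS)/√(π²+ln²(OS)) = 0.217.
From t_p = π/ω_d, ω_d = π/0.622 = 5.05 rad/s, so ω_n = ω_d/√(1−ζ²) = 5.17 rad/s.
t_s ≈ 4/(ζω_n) = 4/(0.217·5.17) = 3.57 s.

t_s ≈ 3.57 s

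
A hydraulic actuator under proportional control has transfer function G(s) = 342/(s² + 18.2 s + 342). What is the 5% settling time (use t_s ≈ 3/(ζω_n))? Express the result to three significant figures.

t_s ≈ 0.330 s

Matching coefficients with s² + 2ζω_n s + ω_n² gives ω_n² = 342 ⇒ ω_n = 18.5 rad/s, and ζ = 18.2/(2ω_n) = 0.492.
t_s ≈ 3/(ζω_n) = 3/(0.492·18.5) = 0.330 s.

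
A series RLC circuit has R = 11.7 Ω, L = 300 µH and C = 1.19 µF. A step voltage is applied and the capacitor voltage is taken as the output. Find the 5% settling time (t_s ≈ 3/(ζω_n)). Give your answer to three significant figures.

For a series RLC circuit (capacitor voltage as output), ω_n = 1/√(LC) = 1/√(300 µH · 1.19 µF) = 52900 rad/s.
ζ = (R/2)·√(C/L) = (11.7/2)·√(1.19 µF/300 µH) = 0.368.
t_s ≈ 3/(ζω_n) = 0.000154 s.

t_s ≈ 0.000154 s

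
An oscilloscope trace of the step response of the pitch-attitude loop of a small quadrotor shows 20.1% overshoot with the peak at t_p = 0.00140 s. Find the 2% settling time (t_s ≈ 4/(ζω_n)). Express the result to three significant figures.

t_s ≈ 0.00349 s

ζ from %OS: ζ = |ln 0.201|/√(π²+ln²0.201) = 0.455.
From t_p = π/ω_d, ω_d = π/0.00140 = 2240 rad/s, so ω_n = ω_d/√(1−ζ²) = 2520 rad/s.
t_s ≈ 4/(ζω_n) = 4/(0.455·2520) = 0.00349 s.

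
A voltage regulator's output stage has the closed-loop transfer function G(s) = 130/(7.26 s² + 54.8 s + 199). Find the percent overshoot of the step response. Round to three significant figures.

Dividing through by 7.26: denominator becomes s² + 7.548 s + 27.41.
So ω_n = √27.41 = 5.24 rad/s and ζ = 7.548/(2·5.24) = 0.721.
%OS = 100 e^{−πζ/√(1−ζ²)} with ζ = 0.721 gives 3.81%.

%OS ≈ 3.81%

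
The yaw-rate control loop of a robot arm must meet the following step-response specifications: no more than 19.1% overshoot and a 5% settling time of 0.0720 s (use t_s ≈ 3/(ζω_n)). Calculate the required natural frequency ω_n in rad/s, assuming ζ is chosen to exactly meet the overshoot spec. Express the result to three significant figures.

ζ = −ln(OS)/√(π² + (ln OS)²). With OS = 0.191, ln OS = −1.655 and ζ = 1.655/3.551 = 0.466.
Then ω_n = 3/(ζ t_s) = 3/(0.466 × 0.0720) = 89.4 rad/s.

ω_n ≈ 89.4 rad/s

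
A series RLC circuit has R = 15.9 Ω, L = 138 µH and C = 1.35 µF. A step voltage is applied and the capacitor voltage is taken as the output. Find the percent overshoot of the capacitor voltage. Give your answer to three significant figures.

%OS ≈ 1.83%

For a series RLC circuit (capacitor voltage as output), ω_n = 1/√(LC) = 1/√(138 µH · 1.35 µF) = 73300 rad/s.
ζ = (R/2)·√(C/L) = (15.9/2)·√(1.35 µF/138 µH) = 0.786.
%OS = 100 e^{−πζ/√(1−ζ²)} with ζ = 0.786 gives 1.83%.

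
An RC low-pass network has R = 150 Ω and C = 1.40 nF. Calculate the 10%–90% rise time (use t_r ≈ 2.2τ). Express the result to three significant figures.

τ = RC = 150 × 1.40 nF = 0.000000210 s.
t_r ≈ 2.2τ = 0.000000462 s.

t_r ≈ 0.000000462 s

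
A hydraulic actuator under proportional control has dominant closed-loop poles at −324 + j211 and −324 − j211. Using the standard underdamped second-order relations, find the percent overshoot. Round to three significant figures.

The poles are at −σ ± jω_d with σ = 324 and ω_d = 211, so ω_n = √(σ²+ω_d²) = 387 rad/s and ζ = σ/ω_n = 0.838.
Overshoot: exp(−π·0.838/√(1−0.838²)) = 0.00803, i.e. 0.803%.

%OS ≈ 0.803%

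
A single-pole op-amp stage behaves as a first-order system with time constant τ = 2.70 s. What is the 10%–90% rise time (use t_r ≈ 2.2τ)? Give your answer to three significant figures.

t_r ≈ 2.2τ = 5.94 s.

t_r ≈ 5.94 s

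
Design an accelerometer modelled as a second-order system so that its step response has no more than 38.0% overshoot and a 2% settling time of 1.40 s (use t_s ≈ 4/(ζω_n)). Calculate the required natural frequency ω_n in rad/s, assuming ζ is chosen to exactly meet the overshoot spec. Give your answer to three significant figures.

ζ = −ln(OS)/√(π² + (ln OS)²). With OS = 0.380, ln OS = −0.9676 and ζ = 0.9676/3.287 = 0.294.
Then ω_n = 4/(ζ t_s) = 4/(0.294 × 1.40) = 9.71 rad/s.

ω_n ≈ 9.71 rad/s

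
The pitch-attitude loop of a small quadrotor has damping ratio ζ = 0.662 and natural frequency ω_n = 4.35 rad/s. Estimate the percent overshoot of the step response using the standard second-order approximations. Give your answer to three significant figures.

For an underdamped second-order system, %OS = 100·exp(−πζ/√(1−ζ²)).
πζ/√(1−ζ²) = π·0.662/√(1−0.438) = 2.775, so %OS = 100·e^(−2.775) = 6.24%.

%OS ≈ 6.24%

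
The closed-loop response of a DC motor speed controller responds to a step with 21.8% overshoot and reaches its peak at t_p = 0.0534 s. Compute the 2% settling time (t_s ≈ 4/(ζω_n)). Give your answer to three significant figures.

ζ from %OS: ζ = |ln 0.218|/√(π²+ln²0.218) = 0.436.
t_p = π/ω_d ⇒ ω_d = 58.8 rad/s; then ω_n = ω_d/√(1−ζ²) = 65.4 rad/s.
t_s ≈ 4/(ζω_n) = 4/(0.436·65.4) = 0.140 s.

t_s ≈ 0.140 s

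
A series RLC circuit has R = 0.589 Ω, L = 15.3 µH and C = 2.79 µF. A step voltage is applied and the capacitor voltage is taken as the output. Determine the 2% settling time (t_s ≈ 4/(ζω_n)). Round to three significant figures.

t_s ≈ 0.000208 s

For a series RLC circuit (capacitor voltage as output), ω_n = 1/√(LC) = 1/√(15.3 µH · 2.79 µF) = 153000 rad/s.
ζ = (R/2)·√(C/L) = (0.589/2)·√(2.79 µF/15.3 µH) = 0.126.
t_s ≈ 4/(ζω_n) = 0.000208 s.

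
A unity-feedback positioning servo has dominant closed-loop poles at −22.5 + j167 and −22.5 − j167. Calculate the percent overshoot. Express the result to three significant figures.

%OS ≈ 65.5%

The poles are at −σ ± jω_d with σ = 22.5 and ω_d = 167, so ω_n = √(σ²+ω_d²) = 169 rad/s and ζ = σ/ω_n = 0.134.
%OS = 100·exp(−πζ/√(1−ζ²)) = 65.5%.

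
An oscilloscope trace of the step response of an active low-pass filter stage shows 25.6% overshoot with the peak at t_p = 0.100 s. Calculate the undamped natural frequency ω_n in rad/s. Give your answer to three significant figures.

ω_n ≈ 34.2 rad/s

ζ from %OS: ζ = |ln 0.256|/√(π²+ln²0.256) = 0.398.
t_p = π/ω_d ⇒ ω_d = 31.4 rad/s; then ω_n = ω_d/√(1−ζ²) = 34.2 rad/s.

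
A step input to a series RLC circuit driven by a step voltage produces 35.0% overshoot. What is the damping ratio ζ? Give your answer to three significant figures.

Inverting the overshoot relation: ζ = |ln 0.350|/√(π² + ln²0.350) = 0.317.

ζ ≈ 0.317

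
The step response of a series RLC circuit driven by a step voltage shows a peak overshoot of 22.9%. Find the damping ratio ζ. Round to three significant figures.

Inverting the overshoot relation: ζ = |ln 0.229|/√(π² + ln²0.229) = 0.425.

ζ ≈ 0.425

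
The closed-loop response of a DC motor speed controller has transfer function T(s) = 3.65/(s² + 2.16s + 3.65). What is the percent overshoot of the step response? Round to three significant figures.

%OS ≈ 11.6%

ω_n = √3.65 = 1.91 rad/s; ζ = 2.16/(2·1.91) = 0.565.
%OS = 100 e^{−πζ/√(1−ζ²)} with ζ = 0.565 gives 11.6%.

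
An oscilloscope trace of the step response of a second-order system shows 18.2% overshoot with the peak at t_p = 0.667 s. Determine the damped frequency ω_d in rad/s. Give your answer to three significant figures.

t_p = π/ω_d, so ω_d = π/0.667 = 4.71 rad/s.

ω_d ≈ 4.71 rad/s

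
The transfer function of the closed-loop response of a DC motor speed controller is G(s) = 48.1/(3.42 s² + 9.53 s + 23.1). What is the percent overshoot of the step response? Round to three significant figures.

%OS ≈ 13.6%

Dividing through by 3.42: denominator becomes s² + 2.787 s + 6.754.
So ω_n = √6.754 = 2.60 rad/s and ζ = 2.787/(2·2.60) = 0.536.
%OS = 100·exp(−πζ/√(1−ζ²)) = 13.6%.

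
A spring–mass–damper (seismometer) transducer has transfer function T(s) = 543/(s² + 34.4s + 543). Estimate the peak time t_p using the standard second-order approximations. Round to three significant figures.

ω_n = √543 = 23.3 rad/s; ζ = 34.4/(2·23.3) = 0.738.
ω_d = 23.3·√(1 − 0.738²) = 15.7 rad/s. Then t_p = π/ω_d = 0.200 s.

t_p ≈ 0.200 s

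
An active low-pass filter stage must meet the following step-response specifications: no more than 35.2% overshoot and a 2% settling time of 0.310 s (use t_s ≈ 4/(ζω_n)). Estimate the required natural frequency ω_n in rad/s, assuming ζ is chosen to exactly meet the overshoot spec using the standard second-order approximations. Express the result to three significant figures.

From %OS = 100·exp(−πζ/√(1−ζ²)), invert to get ζ = −ln(OS)/√(π² + ln²(OS)) with OS = 0.352.
−ln 0.352 = 1.044, so ζ = 1.044/√(π² + 1.090) = 0.315.
From t_s ≈ 4/(ζω_n): ω_n = 4/(ζ·t_s) = 4/(0.315·0.310) = 40.9 rad/s.

ω_n ≈ 40.9 rad/s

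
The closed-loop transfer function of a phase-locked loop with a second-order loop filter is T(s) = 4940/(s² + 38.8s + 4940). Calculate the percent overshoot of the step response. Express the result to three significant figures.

%OS ≈ 40.6%

Comparing the denominator to s² + 2ζω_n s + ω_n²: ω_n = √4940 = 70.3 rad/s, and 2ζω_n = 38.8 so ζ = 38.8/(2·70.3) = 0.276.
%OS = 100 e^{−πζ/√(1−ζ²)} with ζ = 0.276 gives 40.6%.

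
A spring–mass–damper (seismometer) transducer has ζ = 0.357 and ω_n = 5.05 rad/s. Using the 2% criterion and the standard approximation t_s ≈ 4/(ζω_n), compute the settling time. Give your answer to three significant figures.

t_s ≈ 2.22 s

t_s ≈ 4/(ζω_n) = 4/(0.357 × 5.05) = 2.22 s.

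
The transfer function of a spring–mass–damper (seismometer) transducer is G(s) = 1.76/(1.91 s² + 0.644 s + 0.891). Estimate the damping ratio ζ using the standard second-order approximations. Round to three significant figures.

ζ ≈ 0.247

Dividing through by 1.91: denominator becomes s² + 0.3372 s + 0.4665.
So ω_n = √0.4665 = 0.683 rad/s and ζ = 0.3372/(2·0.683) = 0.247.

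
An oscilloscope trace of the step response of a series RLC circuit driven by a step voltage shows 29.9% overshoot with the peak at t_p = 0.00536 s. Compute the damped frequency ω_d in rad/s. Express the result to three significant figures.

ω_d ≈ 586 rad/s

t_p = π/ω_d, so ω_d = π/0.00536 = 586 rad/s.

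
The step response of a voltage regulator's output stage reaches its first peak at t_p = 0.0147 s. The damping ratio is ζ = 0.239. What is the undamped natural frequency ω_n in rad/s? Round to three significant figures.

Peak time t_p = π/ω_d, so ω_d = π/t_p = π/0.0147 = 214 rad/s.
ω_n = ω_d/√(1−ζ²) = 214/√0.943 = 220 rad/s.

ω_n ≈ 220 rad/s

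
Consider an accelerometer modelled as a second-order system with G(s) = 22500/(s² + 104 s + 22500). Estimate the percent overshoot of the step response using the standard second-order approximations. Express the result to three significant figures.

%OS ≈ 31.3%

ω_n = √22500 = 150 rad/s; ζ = 104/(2·150) = 0.347.
Overshoot: exp(−π·0.347/√(1−0.347²)) = 0.313, i.e. 31.3%.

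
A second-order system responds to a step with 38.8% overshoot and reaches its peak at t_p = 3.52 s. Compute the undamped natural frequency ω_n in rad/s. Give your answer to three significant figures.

ω_n ≈ 0.932 rad/s

The overshoot fixes ζ = −ln(OS)/√(π²+ln²(OS)) = 0.289.
t_p = π/ω_d ⇒ ω_d = 0.892 rad/s; then ω_n = ω_d/√(1−ζ²) = 0.932 rad/s.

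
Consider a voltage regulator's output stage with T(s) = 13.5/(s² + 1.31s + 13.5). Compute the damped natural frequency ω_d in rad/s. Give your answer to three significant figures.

ω_d ≈ 3.62 rad/s

Comparing the denominator to s² + 2ζω_n s + ω_n²: ω_n = √13.5 = 3.67 rad/s, and 2ζω_n = 1.31 so ζ = 1.31/(2·3.67) = 0.178.
ω_d = 3.67·√(1 − 0.178²) = 3.62 rad/s.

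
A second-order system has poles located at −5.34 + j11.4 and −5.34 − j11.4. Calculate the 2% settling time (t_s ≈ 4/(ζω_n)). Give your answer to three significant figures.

For poles at −σ ± jω_d, ζω_n = σ = 5.34, so t_s ≈ 4/σ = 0.749 s.

t_s ≈ 0.749 s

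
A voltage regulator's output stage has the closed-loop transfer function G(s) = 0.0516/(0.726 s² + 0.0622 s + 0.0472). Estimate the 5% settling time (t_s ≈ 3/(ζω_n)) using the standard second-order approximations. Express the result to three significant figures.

t_s ≈ 70.0 s

Dividing through by 0.726: denominator becomes s² + 0.08567 s + 0.06501.
So ω_n = √0.06501 = 0.255 rad/s and ζ = 0.08567/(2·0.255) = 0.168.
t_s ≈ 3/(ζω_n) = 70.0 s.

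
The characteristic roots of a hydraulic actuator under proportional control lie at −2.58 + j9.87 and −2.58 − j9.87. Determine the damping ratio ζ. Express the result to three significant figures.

With σ = 2.58, ω_d = 9.87: ω_n = √(σ²+ω_d²) = 10.2 rad/s, ζ = σ/ω_n = 0.253.

ζ ≈ 0.253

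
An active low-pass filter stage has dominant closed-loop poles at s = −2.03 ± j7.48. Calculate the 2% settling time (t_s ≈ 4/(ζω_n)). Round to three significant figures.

For poles at −σ ± jω_d, ζω_n = σ = 2.03, so t_s ≈ 4/σ = 1.97 s.

t_s ≈ 1.97 s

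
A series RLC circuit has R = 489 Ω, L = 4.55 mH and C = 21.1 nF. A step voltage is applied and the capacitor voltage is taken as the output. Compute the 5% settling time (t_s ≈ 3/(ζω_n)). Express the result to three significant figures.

For a series RLC circuit (capacitor voltage as output), ω_n = 1/√(LC) = 1/√(4.55 mH · 21.1 nF) = 102000 rad/s.
ζ = (R/2)·√(C/L) = (489/2)·√(21.1 nF/4.55 mH) = 0.527.
t_s ≈ 3/(ζω_n) = 0.0000558 s.

t_s ≈ 0.0000558 s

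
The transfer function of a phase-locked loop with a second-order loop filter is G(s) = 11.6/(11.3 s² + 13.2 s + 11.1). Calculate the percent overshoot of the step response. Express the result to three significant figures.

%OS ≈ 10.1%

Dividing through by 11.3: denominator becomes s² + 1.168 s + 0.9823.
So ω_n = √0.9823 = 0.991 rad/s and ζ = 1.168/(2·0.991) = 0.589.
%OS = 100 e^{−πζ/√(1−ζ²)} with ζ = 0.589 gives 10.1%.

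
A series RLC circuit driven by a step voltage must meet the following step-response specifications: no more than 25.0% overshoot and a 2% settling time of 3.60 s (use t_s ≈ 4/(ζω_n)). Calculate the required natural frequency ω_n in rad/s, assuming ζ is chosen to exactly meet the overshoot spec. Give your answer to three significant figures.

ω_n ≈ 2.75 rad/s

From %OS = 100·exp(−πζ/√(1−ζ²)), invert to get ζ = −ln(OS)/√(π² + ln²(OS)) with OS = 0.250.
−ln 0.250 = 1.386, so ζ = 1.386/√(π² + 1.922) = 0.404.
Then ω_n = 4/(ζ t_s) = 4/(0.404 × 3.60) = 2.75 rad/s.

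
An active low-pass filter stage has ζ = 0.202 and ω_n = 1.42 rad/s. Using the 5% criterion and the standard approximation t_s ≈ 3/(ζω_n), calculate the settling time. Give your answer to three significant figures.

t_s ≈ 10.5 s

t_s ≈ 3/(ζω_n) = 3/(0.202 × 1.42) = 10.5 s.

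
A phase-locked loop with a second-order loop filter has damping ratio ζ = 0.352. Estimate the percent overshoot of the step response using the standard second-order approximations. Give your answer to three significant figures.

%OS ≈ 30.7%

For an underdamped second-order system, %OS = 100·exp(−πζ/√(1−ζ²)).
πζ/√(1−ζ²) = π·0.352/√(1−0.124) = 1.181, so %OS = 100·e^(−1.181) = 30.7%.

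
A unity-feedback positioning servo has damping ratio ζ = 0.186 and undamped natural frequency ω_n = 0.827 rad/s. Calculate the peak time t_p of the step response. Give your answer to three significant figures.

t_p ≈ 3.87 s

The damped frequency is ω_d = ω_n√(1−ζ²) = 0.827·√(1−0.0346) = 0.813 rad/s.
Peak time t_p = π/ω_d = π/0.813 = 3.87 s.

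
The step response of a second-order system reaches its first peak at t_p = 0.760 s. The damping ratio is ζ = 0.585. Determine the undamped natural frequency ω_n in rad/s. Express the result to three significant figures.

Peak time t_p = π/ω_d, so ω_d = π/t_p = π/0.760 = 4.13 rad/s.
ω_n = ω_d/√(1−ζ²) = 4.13/√0.658 = 5.10 rad/s.

ω_n ≈ 5.10 rad/s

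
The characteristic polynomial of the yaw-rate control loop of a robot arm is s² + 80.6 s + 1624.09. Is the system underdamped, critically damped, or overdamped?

a² − 4b = 80.6² − 4·1624.09 = 0 (repeated real root); the system is critically damped.

critically damped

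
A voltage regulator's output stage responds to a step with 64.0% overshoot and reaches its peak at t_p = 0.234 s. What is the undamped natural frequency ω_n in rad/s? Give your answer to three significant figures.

ω_n ≈ 13.6 rad/s

ζ from %OS: ζ = |ln 0.640|/√(π²+ln²0.640) = 0.141.
t_p = π/ω_d ⇒ ω_d = 13.4 rad/s; then ω_n = ω_d/√(1−ζ²) = 13.6 rad/s.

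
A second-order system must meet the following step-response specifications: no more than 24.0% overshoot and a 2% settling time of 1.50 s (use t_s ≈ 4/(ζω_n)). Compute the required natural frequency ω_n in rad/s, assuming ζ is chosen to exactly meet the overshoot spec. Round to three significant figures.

ω_n ≈ 6.45 rad/s

From %OS = 100·exp(−πζ/√(1−ζ²)), invert to get ζ = −ln(OS)/√(π² + ln²(OS)) with OS = 0.240.
−ln 0.240 = 1.427, so ζ = 1.427/√(π² + 2.037) = 0.414.
Then ω_n = 4/(ζ t_s) = 4/(0.414 × 1.50) = 6.45 rad/s.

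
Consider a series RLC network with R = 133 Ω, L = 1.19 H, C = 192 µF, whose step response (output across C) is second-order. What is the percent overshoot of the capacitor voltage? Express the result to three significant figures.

%OS ≈ 0.703%

For a series RLC circuit (capacitor voltage as output), ω_n = 1/√(LC) = 1/√(1.19 H · 192 µF) = 66.2 rad/s.
ζ = (R/2)·√(C/L) = (133/2)·√(192 µF/1.19 H) = 0.845.
Overshoot: exp(−π·0.845/√(1−0.845²)) = 0.00703, i.e. 0.703%.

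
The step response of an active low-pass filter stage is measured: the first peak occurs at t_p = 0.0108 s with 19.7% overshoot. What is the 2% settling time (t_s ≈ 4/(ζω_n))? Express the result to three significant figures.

ζ from %OS: ζ = |ln 0.197|/√(π²+ln²0.197) = 0.459.
t_p = π/ω_d ⇒ ω_d = 291 rad/s; then ω_n = ω_d/√(1−ζ²) = 327 rad/s.
t_s ≈ 4/(ζω_n) = 4/(0.459·327) = 0.0266 s.

t_s ≈ 0.0266 s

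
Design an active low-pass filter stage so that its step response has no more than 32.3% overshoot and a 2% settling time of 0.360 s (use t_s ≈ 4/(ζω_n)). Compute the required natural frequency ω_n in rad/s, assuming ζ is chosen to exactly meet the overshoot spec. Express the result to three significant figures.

From %OS = 100·exp(−πζ/√(1−ζ²)), invert to get ζ = −ln(OS)/√(π² + ln²(OS)) with OS = 0.323.
−ln 0.323 = 1.130, so ζ = 1.130/√(π² + 1.277) = 0.338.
Then ω_n = 4/(ζ t_s) = 4/(0.338 × 0.360) = 32.8 rad/s.

ω_n ≈ 32.8 rad/s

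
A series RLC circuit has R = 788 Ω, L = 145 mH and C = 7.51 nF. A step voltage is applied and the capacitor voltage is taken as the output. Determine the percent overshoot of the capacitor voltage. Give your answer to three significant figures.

%OS ≈ 75.4%

For a series RLC circuit (capacitor voltage as output), ω_n = 1/√(LC) = 1/√(145 mH · 7.51 nF) = 30300 rad/s.
ζ = (R/2)·√(C/L) = (788/2)·√(7.51 nF/145 mH) = 0.0897.
Overshoot: exp(−π·0.0897/√(1−0.0897²)) = 0.754, i.e. 75.4%.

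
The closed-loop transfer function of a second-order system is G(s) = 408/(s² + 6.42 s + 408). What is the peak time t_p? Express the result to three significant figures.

Comparing the denominator to s² + 2ζω_n s + ω_n²: ω_n = √408 = 20.2 rad/s, and 2ζω_n = 6.42 so ζ = 6.42/(2·20.2) = 0.159.
ω_d = ω_n√(1−ζ²) = 19.9 rad/s. Then t_p = π/ω_d = 0.158 s.

t_p ≈ 0.158 s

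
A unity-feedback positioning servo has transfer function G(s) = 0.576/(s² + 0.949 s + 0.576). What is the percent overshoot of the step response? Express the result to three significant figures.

%OS ≈ 8.07%

Matching coefficients with s² + 2ζω_n s + ω_n² gives ω_n² = 0.576 ⇒ ω_n = 0.759 rad/s, and ζ = 0.949/(2ω_n) = 0.625.
Overshoot: exp(−π·0.625/√(1−0.625²)) = 0.0807, i.e. 8.07%.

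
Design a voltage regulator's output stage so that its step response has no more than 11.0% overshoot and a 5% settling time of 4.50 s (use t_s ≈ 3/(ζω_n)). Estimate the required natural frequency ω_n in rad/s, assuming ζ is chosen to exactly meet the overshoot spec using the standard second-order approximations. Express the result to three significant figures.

ω_n ≈ 1.16 rad/s

From %OS = 100·exp(−πζ/√(1−ζ²)), invert to get ζ = −ln(OS)/√(π² + ln²(OS)) with OS = 0.110.
−ln 0.110 = 2.207, so ζ = 2.207/√(π² + 4.872) = 0.575.
Then ω_n = 3/(ζ t_s) = 3/(0.575 × 4.50) = 1.16 rad/s.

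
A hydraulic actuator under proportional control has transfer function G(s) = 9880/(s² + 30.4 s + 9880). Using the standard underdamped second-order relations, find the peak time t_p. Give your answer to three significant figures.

t_p ≈ 0.0320 s

Comparing the denominator to s² + 2ζω_n s + ω_n²: ω_n = √9880 = 99.4 rad/s, and 2ζω_n = 30.4 so ζ = 30.4/(2·99.4) = 0.153.
ω_d = 99.4·√(1 − 0.153²) = 98.2 rad/s. Then t_p = π/ω_d = 0.0320 s.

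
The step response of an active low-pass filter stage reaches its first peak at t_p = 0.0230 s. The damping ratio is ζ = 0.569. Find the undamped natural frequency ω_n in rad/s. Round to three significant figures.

ω_n ≈ 166 rad/s

Peak time t_p = π/ω_d, so ω_d = π/t_p = π/0.0230 = 137 rad/s.
ω_n = ω_d/√(1−ζ²) = 137/√0.676 = 166 rad/s.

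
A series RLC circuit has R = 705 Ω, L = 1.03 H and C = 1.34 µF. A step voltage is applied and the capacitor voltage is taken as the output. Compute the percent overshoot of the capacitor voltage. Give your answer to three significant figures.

%OS ≈ 25.2%

For a series RLC circuit (capacitor voltage as output), ω_n = 1/√(LC) = 1/√(1.03 H · 1.34 µF) = 851 rad/s.
ζ = (R/2)·√(C/L) = (705/2)·√(1.34 µF/1.03 H) = 0.402.
%OS = 100·exp(−πζ/√(1−ζ²)) = 25.2%.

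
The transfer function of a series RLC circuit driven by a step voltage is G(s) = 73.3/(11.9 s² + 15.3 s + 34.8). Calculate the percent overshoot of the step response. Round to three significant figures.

Dividing through by 11.9: denominator becomes s² + 1.286 s + 2.924.
So ω_n = √2.924 = 1.71 rad/s and ζ = 1.286/(2·1.71) = 0.376.
%OS = 100·exp(−πζ/√(1−ζ²)) = 28.0%.

%OS ≈ 28.0%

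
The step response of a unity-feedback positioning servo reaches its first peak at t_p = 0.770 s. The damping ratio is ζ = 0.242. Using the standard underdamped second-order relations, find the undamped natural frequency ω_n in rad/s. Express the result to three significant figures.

ω_n ≈ 4.20 rad/s

Peak time t_p = π/ω_d, so ω_d = π/t_p = π/0.770 = 4.08 rad/s.
ω_n = ω_d/√(1−ζ²) = 4.08/√0.941 = 4.20 rad/s.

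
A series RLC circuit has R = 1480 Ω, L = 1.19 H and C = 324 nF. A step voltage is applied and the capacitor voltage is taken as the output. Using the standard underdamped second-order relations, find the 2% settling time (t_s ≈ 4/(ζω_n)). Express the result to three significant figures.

For a series RLC circuit (capacitor voltage as output), ω_n = 1/√(LC) = 1/√(1.19 H · 324 nF) = 1610 rad/s.
ζ = (R/2)·√(C/L) = (1480/2)·√(324 nF/1.19 H) = 0.386.
t_s ≈ 4/(ζω_n) = 0.00643 s.

t_s ≈ 0.00643 s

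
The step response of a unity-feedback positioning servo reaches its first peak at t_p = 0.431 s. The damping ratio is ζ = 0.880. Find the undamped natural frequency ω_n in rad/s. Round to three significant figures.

Peak time t_p = π/ω_d, so ω_d = π/t_p = π/0.431 = 7.29 rad/s.
ω_n = ω_d/√(1−ζ²) = 7.29/√0.226 = 15.3 rad/s.

ω_n ≈ 15.3 rad/s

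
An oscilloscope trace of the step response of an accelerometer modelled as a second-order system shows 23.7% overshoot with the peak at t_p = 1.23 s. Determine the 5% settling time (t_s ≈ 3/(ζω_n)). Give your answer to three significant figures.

t_s ≈ 2.56 s

From the overshoot, ζ = −ln(OS)/√(π²+ln²(OS)) = 0.417.
t_p = π/ω_d ⇒ ω_d = 2.55 rad/s; then ω_n = ω_d/√(1−ζ²) = 2.81 rad/s.
t_s ≈ 3/(ζω_n) = 3/(0.417·2.81) = 2.56 s.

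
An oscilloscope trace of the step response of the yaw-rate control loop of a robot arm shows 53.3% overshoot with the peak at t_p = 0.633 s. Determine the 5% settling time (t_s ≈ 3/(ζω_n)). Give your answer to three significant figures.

From the overshoot, ζ = −ln(OS)/√(π²+ln²(OS)) = 0.196.
t_p = π/ω_d ⇒ ω_d = 4.96 rad/s; then ω_n = ω_d/√(1−ζ²) = 5.06 rad/s.
t_s ≈ 3/(ζω_n) = 3/(0.196·5.06) = 3.02 s.

t_s ≈ 3.02 s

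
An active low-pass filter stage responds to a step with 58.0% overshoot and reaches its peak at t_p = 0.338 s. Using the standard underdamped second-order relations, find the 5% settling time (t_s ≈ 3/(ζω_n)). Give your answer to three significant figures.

t_s ≈ 1.86 s

ζ from %OS: ζ = |ln 0.580|/√(π²+ln²0.580) = 0.171.
From t_p = π/ω_d, ω_d = π/0.338 = 9.29 rad/s, so ω_n = ω_d/√(1−ζ²) = 9.43 rad/s.
t_s ≈ 3/(ζω_n) = 3/(0.171·9.43) = 1.86 s.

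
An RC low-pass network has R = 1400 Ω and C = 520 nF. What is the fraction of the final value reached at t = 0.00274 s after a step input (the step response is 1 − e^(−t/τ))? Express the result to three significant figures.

τ = RC = 1400 × 520 nF = 0.000728 s.
y(t)/y_∞ = 1 − e^(−t/τ) = 1 − e^(−0.00274/0.000728) = 1 − e^(−3.76) = 0.977.

y/y_∞ ≈ 0.977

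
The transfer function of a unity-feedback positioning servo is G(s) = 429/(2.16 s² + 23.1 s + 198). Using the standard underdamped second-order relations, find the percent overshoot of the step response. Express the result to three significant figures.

Dividing through by 2.16: denominator becomes s² + 10.69 s + 91.67.
So ω_n = √91.67 = 9.57 rad/s and ζ = 10.69/(2·9.57) = 0.558.
Overshoot: exp(−π·0.558/√(1−0.558²)) = 0.121, i.e. 12.1%.

%OS ≈ 12.1%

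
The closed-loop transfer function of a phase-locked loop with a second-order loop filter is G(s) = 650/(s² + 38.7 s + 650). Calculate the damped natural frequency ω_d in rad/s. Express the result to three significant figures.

ω_n = √650 = 25.5 rad/s; ζ = 38.7/(2·25.5) = 0.759.
The damped frequency ω_d = ω_n√(1−ζ²) = 16.6 rad/s.

ω_d ≈ 16.6 rad/s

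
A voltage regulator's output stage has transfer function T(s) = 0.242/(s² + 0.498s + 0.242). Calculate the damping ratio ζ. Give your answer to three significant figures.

ζ ≈ 0.506

Comparing the denominator to s² + 2ζω_n s + ω_n²: ω_n = √0.242 = 0.492 rad/s, and 2ζω_n = 0.498 so ζ = 0.498/(2·0.492) = 0.506.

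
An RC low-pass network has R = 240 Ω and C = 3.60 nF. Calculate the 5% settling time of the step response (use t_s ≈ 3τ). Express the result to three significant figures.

t_s ≈ 0.00000259 s

τ = RC = 240 × 3.60 nF = 0.000000864 s.
t_s ≈ 3τ = 0.00000259 s.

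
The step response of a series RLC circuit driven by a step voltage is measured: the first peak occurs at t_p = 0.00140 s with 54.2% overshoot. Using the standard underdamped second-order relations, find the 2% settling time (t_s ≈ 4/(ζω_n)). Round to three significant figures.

The overshoot fixes ζ = −ln(OS)/√(π²+ln²(OS)) = 0.191.
t_p = π/ω_d ⇒ ω_d = 2240 rad/s; then ω_n = ω_d/√(1−ζ²) = 2290 rad/s.
t_s ≈ 4/(ζω_n) = 4/(0.191·2290) = 0.00914 s.

t_s ≈ 0.00914 s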